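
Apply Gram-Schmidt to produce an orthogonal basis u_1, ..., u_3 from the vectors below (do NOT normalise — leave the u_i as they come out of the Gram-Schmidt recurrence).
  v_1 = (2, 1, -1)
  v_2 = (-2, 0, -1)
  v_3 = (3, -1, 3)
Orthogonal basis:
  u_1 = (2, 1, -1)
  u_2 = (-1, 1/2, -3/2)
  u_3 = (1/21, -4/21, -2/21)

Apply the Gram-Schmidt recurrence
  u_1 = v_1
  u_i = v_i − Σ_{j<i} ((v_i · u_j) / (u_j · u_j)) · u_j.

Step by step this gives:
  u_1 = (2, 1, -1)
  u_2 = (-1, 1/2, -3/2)
  u_3 = (1/21, -4/21, -2/21)

Orthogonality check:
  u_2 · u_1 = 0 (should be 0)
  u_3 · u_1 = 0 (should be 0)
  u_3 · u_2 = 0 (should be 0)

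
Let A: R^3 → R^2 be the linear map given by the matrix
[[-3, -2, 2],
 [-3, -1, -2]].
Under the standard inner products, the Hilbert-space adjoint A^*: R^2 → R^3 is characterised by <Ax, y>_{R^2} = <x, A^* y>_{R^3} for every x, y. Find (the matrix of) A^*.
A^* = A^T =
[[-3, -3],
 [-2, -1],
 [2, -2]]

For real matrices with standard dot products, the defining identity <Ax, y> = <x, A^* y> gives (Ax)^T y = x^T (A^*) y, i.e. x^T A^T y = x^T (A^*) y. Since this holds for all x, y, we must have A^* = A^T. Therefore
A^* =
[[-3, -3],
 [-2, -1],
 [2, -2]].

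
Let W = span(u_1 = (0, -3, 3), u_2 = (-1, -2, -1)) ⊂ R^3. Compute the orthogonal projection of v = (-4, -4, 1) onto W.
proj_W(v) = (-17/11, -53/11, 2/11)

Set up U = [u_1 | ... | u_2] ∈ R^(3×2). The projector onto W = col(U) is P = U (U^T U)^(-1) U^T.
Compute U^T U =
  [18, 3]
  [3, 6],
and U^T v = (15, 11).
Solve U^T U · c = U^T v for the coefficients: c = (19/33, 17/11). The projection is proj_W(v) = U c.
Check: (v - proj_W(v)) · u_1 = 0  (should be 0).
Check: (v - proj_W(v)) · u_2 = 0  (should be 0).
Result: proj_W(v) = (-17/11, -53/11, 2/11).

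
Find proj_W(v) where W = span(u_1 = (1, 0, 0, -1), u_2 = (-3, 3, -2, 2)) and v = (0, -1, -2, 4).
proj_W(v) = (-53/27, -2/9, 4/27, 55/27)

Set up U = [u_1 | ... | u_2] ∈ R^(4×2). The projector onto W = col(U) is P = U (U^T U)^(-1) U^T.
Compute U^T U =
  [2, -5]
  [-5, 26],
and U^T v = (-4, 9).
Solve U^T U · c = U^T v for the coefficients: c = (-59/27, -2/27). The projection is proj_W(v) = U c.
Check: (v - proj_W(v)) · u_1 = 0  (should be 0).
Check: (v - proj_W(v)) · u_2 = 0  (should be 0).
Result: proj_W(v) = (-53/27, -2/9, 4/27, 55/27).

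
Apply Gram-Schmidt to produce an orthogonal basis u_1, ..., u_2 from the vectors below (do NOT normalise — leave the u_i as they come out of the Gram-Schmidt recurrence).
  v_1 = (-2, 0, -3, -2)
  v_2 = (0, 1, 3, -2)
Orthogonal basis:
  u_1 = (-2, 0, -3, -2)
  u_2 = (-10/17, 1, 36/17, -44/17)

Apply the Gram-Schmidt recurrence
  u_1 = v_1
  u_i = v_i − Σ_{j<i} ((v_i · u_j) / (u_j · u_j)) · u_j.

Step by step this gives:
  u_1 = (-2, 0, -3, -2)
  u_2 = (-10/17, 1, 36/17, -44/17)

Orthogonality check:
  u_2 · u_1 = 0 (should be 0)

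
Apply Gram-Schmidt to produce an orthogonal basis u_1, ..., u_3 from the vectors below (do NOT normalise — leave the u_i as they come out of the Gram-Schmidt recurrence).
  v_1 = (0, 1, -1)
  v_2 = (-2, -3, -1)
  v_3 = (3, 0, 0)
Orthogonal basis:
  u_1 = (0, 1, -1)
  u_2 = (-2, -2, -2)
  u_3 = (2, -1, -1)

Apply the Gram-Schmidt recurrence
  u_1 = v_1
  u_i = v_i − Σ_{j<i} ((v_i · u_j) / (u_j · u_j)) · u_j.

Step by step this gives:
  u_1 = (0, 1, -1)
  u_2 = (-2, -2, -2)
  u_3 = (2, -1, -1)

Orthogonality check:
  u_2 · u_1 = 0 (should be 0)
  u_3 · u_1 = 0 (should be 0)
  u_3 · u_2 = 0 (should be 0)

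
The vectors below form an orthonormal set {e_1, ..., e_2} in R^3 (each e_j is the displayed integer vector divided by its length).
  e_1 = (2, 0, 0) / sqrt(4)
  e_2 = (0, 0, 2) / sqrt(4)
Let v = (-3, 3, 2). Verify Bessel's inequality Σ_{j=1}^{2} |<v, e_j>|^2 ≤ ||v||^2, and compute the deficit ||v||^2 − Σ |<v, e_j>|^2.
Σ |<v, e_j>|^2 = 13; ||v||^2 = 22; deficit = 9

Write each e_j = u_j / sqrt(<u_j, u_j>) where u_j is the displayed integer vector. Then <v, e_j> = <v, u_j> / sqrt(<u_j, u_j>), so |<v, e_j>|^2 = <v, u_j>^2 / <u_j, u_j>.
Coefficients: <v, e_1> = -6/sqrt(4), <v, e_2> = 4/sqrt(4).
Square and sum: Σ |<v, e_j>|^2 = 13.
Compute ||v||^2 = v·v = 22.
Deficit = 22 − 13 = 9 ≥ 0, confirming Bessel's inequality. (The deficit equals ||v − Σ <v,e_j> e_j||^2, the squared distance from v to span{e_j}.)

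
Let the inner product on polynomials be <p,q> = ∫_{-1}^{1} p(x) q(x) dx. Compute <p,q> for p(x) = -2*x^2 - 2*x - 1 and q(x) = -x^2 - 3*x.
<p,q> = 82/15

Expand the product: p(x)·q(x) = 2*x^4 + 8*x^3 + 7*x^2 + 3*x.
∫_{-1}^{1} of each monomial x^k gives [2/(k+1) if k even, 0 if k odd]. Integrating term-by-term (or equivalently evaluating the antiderivative F(x) = 2*x^5/5 + 2*x^4 + 7*x^3/3 + 3*x^2/2 at the endpoints):
  F(1) − F(−1) = 187/30 − (23/30) = 82/15.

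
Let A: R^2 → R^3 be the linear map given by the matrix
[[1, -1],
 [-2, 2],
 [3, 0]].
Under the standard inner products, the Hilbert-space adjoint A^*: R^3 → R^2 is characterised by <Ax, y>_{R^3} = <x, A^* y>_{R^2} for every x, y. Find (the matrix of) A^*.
A^* = A^T =
[[1, -2, 3],
 [-1, 2, 0]]

For real matrices with standard dot products, the defining identity <Ax, y> = <x, A^* y> gives (Ax)^T y = x^T (A^*) y, i.e. x^T A^T y = x^T (A^*) y. Since this holds for all x, y, we must have A^* = A^T. Therefore
A^* =
[[1, -2, 3],
 [-1, 2, 0]].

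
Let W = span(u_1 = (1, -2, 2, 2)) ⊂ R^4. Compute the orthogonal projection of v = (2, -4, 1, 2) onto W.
proj_W(v) = (16/13, -32/13, 32/13, 32/13)

Set up U = [u_1 | ... | u_1] ∈ R^(4×1). The projector onto W = col(U) is P = U (U^T U)^(-1) U^T.
Compute U^T U =
  [13],
and U^T v = (16).
Solve U^T U · c = U^T v for the coefficients: c = (16/13). The projection is proj_W(v) = U c.
Check: (v - proj_W(v)) · u_1 = 0  (should be 0).
Result: proj_W(v) = (16/13, -32/13, 32/13, 32/13).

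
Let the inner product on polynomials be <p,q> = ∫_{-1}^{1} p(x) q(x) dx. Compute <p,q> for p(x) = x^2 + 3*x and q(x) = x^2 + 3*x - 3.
<p,q> = 22/5

Expand the product: p(x)·q(x) = x^4 + 6*x^3 + 6*x^2 - 9*x.
∫_{-1}^{1} of each monomial x^k gives [2/(k+1) if k even, 0 if k odd]. Integrating term-by-term (or equivalently evaluating the antiderivative F(x) = x^5/5 + 3*x^4/2 + 2*x^3 - 9*x^2/2 at the endpoints):
  F(1) − F(−1) = -4/5 − (-26/5) = 22/5.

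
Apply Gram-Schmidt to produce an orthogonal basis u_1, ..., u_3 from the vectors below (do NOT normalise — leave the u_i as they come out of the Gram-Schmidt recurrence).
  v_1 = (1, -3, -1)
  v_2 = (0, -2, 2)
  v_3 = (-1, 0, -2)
Orthogonal basis:
  u_1 = (1, -3, -1)
  u_2 = (-4/11, -10/11, 26/11)
  u_3 = (-4/3, -1/3, -1/3)

Apply the Gram-Schmidt recurrence
  u_1 = v_1
  u_i = v_i − Σ_{j<i} ((v_i · u_j) / (u_j · u_j)) · u_j.

Step by step this gives:
  u_1 = (1, -3, -1)
  u_2 = (-4/11, -10/11, 26/11)
  u_3 = (-4/3, -1/3, -1/3)

Orthogonality check:
  u_2 · u_1 = 0 (should be 0)
  u_3 · u_1 = 0 (should be 0)
  u_3 · u_2 = 0 (should be 0)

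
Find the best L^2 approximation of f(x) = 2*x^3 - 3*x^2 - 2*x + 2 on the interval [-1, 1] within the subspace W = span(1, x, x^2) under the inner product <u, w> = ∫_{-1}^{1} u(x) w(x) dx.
g(x) = -3*x^2 - 4*x/5 + 2

The best approximation g ∈ W is the orthogonal projection of f onto W. Writing g = a_0 + a_1 x + a_2 x^2, the coefficients solve the normal equations G · a = b where
  G_{ij} = <φ_i, φ_j> and b_i = <f, φ_i>, with φ_0 = 1, φ_1 = x, φ_2 = x^2.
G =
  [2, 0, 2/3]
  [0, 2/3, 0]
  [2/3, 0, 2/5],
b = (2, -8/15, 2/15).
Solving gives a_0 = 2, a_1 = -4/5, a_2 = -3, so
  g(x) = -3*x^2 - 4*x/5 + 2.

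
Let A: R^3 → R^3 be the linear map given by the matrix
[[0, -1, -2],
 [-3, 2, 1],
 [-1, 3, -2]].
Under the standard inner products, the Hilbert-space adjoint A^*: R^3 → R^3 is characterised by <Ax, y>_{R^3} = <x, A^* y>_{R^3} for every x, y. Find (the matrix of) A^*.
A^* = A^T =
[[0, -3, -1],
 [-1, 2, 3],
 [-2, 1, -2]]

For real matrices with standard dot products, the defining identity <Ax, y> = <x, A^* y> gives (Ax)^T y = x^T (A^*) y, i.e. x^T A^T y = x^T (A^*) y. Since this holds for all x, y, we must have A^* = A^T. Therefore
A^* =
[[0, -3, -1],
 [-1, 2, 3],
 [-2, 1, -2]].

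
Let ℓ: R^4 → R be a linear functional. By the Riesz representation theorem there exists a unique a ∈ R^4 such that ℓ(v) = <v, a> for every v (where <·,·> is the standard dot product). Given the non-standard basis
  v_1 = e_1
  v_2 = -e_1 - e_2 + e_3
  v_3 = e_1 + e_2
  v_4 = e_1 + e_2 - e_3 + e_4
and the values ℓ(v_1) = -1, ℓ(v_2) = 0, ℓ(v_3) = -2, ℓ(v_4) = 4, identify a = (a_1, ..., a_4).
a = (-1, -1, -2, 4)

Write a = (a_1, ..., a_4) in the standard basis. For each basis vector v_i, ℓ(v_i) = <v_i, a> is a linear equation in the a_j's. Collect the n equations into a matrix system V a = ℓ, where row i of V is v_i (expressed in the standard basis). Since V is invertible (lower-triangular with 1s on the diagonal, up to permutation), solve by back-substitution:
  V =
[[1, 0, 0, 0],
 [-1, -1, 1, 0],
 [1, 1, 0, 0],
 [1, 1, -1, 1]]
  V a = (-1, 0, -2, 4)
Solving gives a = (-1, -1, -2, 4).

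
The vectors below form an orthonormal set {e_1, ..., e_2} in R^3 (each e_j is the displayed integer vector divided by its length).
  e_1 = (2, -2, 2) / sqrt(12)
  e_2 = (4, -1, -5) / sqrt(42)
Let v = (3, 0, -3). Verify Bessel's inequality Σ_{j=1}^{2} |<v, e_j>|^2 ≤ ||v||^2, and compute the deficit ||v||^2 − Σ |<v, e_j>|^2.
Σ |<v, e_j>|^2 = 243/14; ||v||^2 = 18; deficit = 9/14

Write each e_j = u_j / sqrt(<u_j, u_j>) where u_j is the displayed integer vector. Then <v, e_j> = <v, u_j> / sqrt(<u_j, u_j>), so |<v, e_j>|^2 = <v, u_j>^2 / <u_j, u_j>.
Coefficients: <v, e_1> = 0/sqrt(12), <v, e_2> = 27/sqrt(42).
Square and sum: Σ |<v, e_j>|^2 = 243/14.
Compute ||v||^2 = v·v = 18.
Deficit = 18 − 243/14 = 9/14 ≥ 0, confirming Bessel's inequality. (The deficit equals ||v − Σ <v,e_j> e_j||^2, the squared distance from v to span{e_j}.)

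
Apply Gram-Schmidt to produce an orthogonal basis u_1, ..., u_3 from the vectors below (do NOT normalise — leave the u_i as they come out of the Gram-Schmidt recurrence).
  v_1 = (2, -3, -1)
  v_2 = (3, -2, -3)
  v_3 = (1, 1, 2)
Orthogonal basis:
  u_1 = (2, -3, -1)
  u_2 = (6/7, 17/14, -27/14)
  u_3 = (140/83, 60/83, 100/83)

Apply the Gram-Schmidt recurrence
  u_1 = v_1
  u_i = v_i − Σ_{j<i} ((v_i · u_j) / (u_j · u_j)) · u_j.

Step by step this gives:
  u_1 = (2, -3, -1)
  u_2 = (6/7, 17/14, -27/14)
  u_3 = (140/83, 60/83, 100/83)

Orthogonality check:
  u_2 · u_1 = 0 (should be 0)
  u_3 · u_1 = 0 (should be 0)
  u_3 · u_2 = 0 (should be 0)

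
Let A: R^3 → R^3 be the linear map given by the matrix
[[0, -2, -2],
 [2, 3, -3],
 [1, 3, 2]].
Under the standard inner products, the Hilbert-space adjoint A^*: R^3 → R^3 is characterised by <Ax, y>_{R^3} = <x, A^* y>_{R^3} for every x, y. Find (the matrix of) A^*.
A^* = A^T =
[[0, 2, 1],
 [-2, 3, 3],
 [-2, -3, 2]]

For real matrices with standard dot products, the defining identity <Ax, y> = <x, A^* y> gives (Ax)^T y = x^T (A^*) y, i.e. x^T A^T y = x^T (A^*) y. Since this holds for all x, y, we must have A^* = A^T. Therefore
A^* =
[[0, 2, 1],
 [-2, 3, 3],
 [-2, -3, 2]].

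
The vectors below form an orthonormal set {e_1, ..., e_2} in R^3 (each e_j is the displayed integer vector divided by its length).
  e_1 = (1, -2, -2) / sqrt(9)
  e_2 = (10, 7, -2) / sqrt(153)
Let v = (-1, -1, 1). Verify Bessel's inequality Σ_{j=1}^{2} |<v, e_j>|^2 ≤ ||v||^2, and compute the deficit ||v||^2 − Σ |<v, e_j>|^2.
Σ |<v, e_j>|^2 = 42/17; ||v||^2 = 3; deficit = 9/17

Write each e_j = u_j / sqrt(<u_j, u_j>) where u_j is the displayed integer vector. Then <v, e_j> = <v, u_j> / sqrt(<u_j, u_j>), so |<v, e_j>|^2 = <v, u_j>^2 / <u_j, u_j>.
Coefficients: <v, e_1> = -1/sqrt(9), <v, e_2> = -19/sqrt(153).
Square and sum: Σ |<v, e_j>|^2 = 42/17.
Compute ||v||^2 = v·v = 3.
Deficit = 3 − 42/17 = 9/17 ≥ 0, confirming Bessel's inequality. (The deficit equals ||v − Σ <v,e_j> e_j||^2, the squared distance from v to span{e_j}.)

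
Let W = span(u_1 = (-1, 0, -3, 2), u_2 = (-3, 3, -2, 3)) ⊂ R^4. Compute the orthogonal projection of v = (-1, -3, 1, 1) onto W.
proj_W(v) = (135/209, -210/209, -85/209, -60/209)

Set up U = [u_1 | ... | u_2] ∈ R^(4×2). The projector onto W = col(U) is P = U (U^T U)^(-1) U^T.
Compute U^T U =
  [14, 15]
  [15, 31],
and U^T v = (0, -5).
Solve U^T U · c = U^T v for the coefficients: c = (75/209, -70/209). The projection is proj_W(v) = U c.
Check: (v - proj_W(v)) · u_1 = 0  (should be 0).
Check: (v - proj_W(v)) · u_2 = 0  (should be 0).
Result: proj_W(v) = (135/209, -210/209, -85/209, -60/209).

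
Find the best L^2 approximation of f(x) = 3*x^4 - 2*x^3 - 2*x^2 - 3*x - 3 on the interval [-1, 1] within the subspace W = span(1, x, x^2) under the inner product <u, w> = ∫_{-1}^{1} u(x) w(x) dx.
g(x) = 4*x^2/7 - 21*x/5 - 114/35

The best approximation g ∈ W is the orthogonal projection of f onto W. Writing g = a_0 + a_1 x + a_2 x^2, the coefficients solve the normal equations G · a = b where
  G_{ij} = <φ_i, φ_j> and b_i = <f, φ_i>, with φ_0 = 1, φ_1 = x, φ_2 = x^2.
G =
  [2, 0, 2/3]
  [0, 2/3, 0]
  [2/3, 0, 2/5],
b = (-92/15, -14/5, -68/35).
Solving gives a_0 = -114/35, a_1 = -21/5, a_2 = 4/7, so
  g(x) = 4*x^2/7 - 21*x/5 - 114/35.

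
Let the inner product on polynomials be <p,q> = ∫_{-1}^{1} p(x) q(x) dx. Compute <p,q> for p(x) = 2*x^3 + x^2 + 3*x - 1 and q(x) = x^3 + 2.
<p,q> = -94/105

Expand the product: p(x)·q(x) = 2*x^6 + x^5 + 3*x^4 + 3*x^3 + 2*x^2 + 6*x - 2.
∫_{-1}^{1} of each monomial x^k gives [2/(k+1) if k even, 0 if k odd]. Integrating term-by-term (or equivalently evaluating the antiderivative F(x) = 2*x^7/7 + x^6/6 + 3*x^5/5 + 3*x^4/4 + 2*x^3/3 + 3*x^2 - 2*x at the endpoints):
  F(1) − F(−1) = 1457/420 − (611/140) = -94/105.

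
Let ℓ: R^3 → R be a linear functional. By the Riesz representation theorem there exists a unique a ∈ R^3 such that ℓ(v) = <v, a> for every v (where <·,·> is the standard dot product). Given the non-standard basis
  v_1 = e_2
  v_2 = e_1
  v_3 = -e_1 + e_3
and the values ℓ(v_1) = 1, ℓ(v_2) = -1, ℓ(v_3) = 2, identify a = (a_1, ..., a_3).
a = (-1, 1, 1)

Write a = (a_1, ..., a_3) in the standard basis. For each basis vector v_i, ℓ(v_i) = <v_i, a> is a linear equation in the a_j's. Collect the n equations into a matrix system V a = ℓ, where row i of V is v_i (expressed in the standard basis). Since V is invertible (lower-triangular with 1s on the diagonal, up to permutation), solve by back-substitution:
  V =
[[0, 1, 0],
 [1, 0, 0],
 [-1, 0, 1]]
  V a = (1, -1, 2)
Solving gives a = (-1, 1, 1).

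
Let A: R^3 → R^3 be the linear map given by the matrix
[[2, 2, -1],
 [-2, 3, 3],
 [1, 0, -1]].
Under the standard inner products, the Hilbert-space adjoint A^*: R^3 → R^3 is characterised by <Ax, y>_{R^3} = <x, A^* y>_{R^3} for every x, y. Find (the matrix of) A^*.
A^* = A^T =
[[2, -2, 1],
 [2, 3, 0],
 [-1, 3, -1]]

For real matrices with standard dot products, the defining identity <Ax, y> = <x, A^* y> gives (Ax)^T y = x^T (A^*) y, i.e. x^T A^T y = x^T (A^*) y. Since this holds for all x, y, we must have A^* = A^T. Therefore
A^* =
[[2, -2, 1],
 [2, 3, 0],
 [-1, 3, -1]].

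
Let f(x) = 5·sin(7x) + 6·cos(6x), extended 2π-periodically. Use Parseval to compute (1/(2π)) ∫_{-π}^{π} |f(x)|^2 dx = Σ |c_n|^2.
Σ |c_n|^2 = 61/2

Expand |f|^2 and use orthogonality of {sin(nx), cos(mx)} on [-π, π]:
  ∫_{-π}^{π} sin(nx)^2 dx = π, ∫ cos(mx)^2 dx = π, and cross terms integrate to 0.
So ∫_{-π}^{π} f(x)^2 dx = 5^2 · π + 6^2 · π = (25 + 36)π.
Divide by 2π: (25 + 36)/2 = 61/2.
By Parseval, this equals Σ |c_n|^2.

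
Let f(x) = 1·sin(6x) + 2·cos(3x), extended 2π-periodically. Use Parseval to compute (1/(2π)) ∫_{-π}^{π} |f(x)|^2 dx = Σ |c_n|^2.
Σ |c_n|^2 = 5/2

Expand |f|^2 and use orthogonality of {sin(nx), cos(mx)} on [-π, π]:
  ∫_{-π}^{π} sin(nx)^2 dx = π, ∫ cos(mx)^2 dx = π, and cross terms integrate to 0.
So ∫_{-π}^{π} f(x)^2 dx = 1^2 · π + 2^2 · π = (1 + 4)π.
Divide by 2π: (1 + 4)/2 = 5/2.
By Parseval, this equals Σ |c_n|^2.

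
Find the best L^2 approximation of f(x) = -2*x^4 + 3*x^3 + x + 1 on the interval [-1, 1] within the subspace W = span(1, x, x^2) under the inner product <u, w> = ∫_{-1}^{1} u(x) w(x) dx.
g(x) = -12*x^2/7 + 14*x/5 + 41/35

The best approximation g ∈ W is the orthogonal projection of f onto W. Writing g = a_0 + a_1 x + a_2 x^2, the coefficients solve the normal equations G · a = b where
  G_{ij} = <φ_i, φ_j> and b_i = <f, φ_i>, with φ_0 = 1, φ_1 = x, φ_2 = x^2.
G =
  [2, 0, 2/3]
  [0, 2/3, 0]
  [2/3, 0, 2/5],
b = (6/5, 28/15, 2/21).
Solving gives a_0 = 41/35, a_1 = 14/5, a_2 = -12/7, so
  g(x) = -12*x^2/7 + 14*x/5 + 41/35.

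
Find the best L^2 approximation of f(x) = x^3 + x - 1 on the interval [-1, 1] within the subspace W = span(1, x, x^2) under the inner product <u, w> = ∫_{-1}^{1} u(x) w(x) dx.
g(x) = 8*x/5 - 1

The best approximation g ∈ W is the orthogonal projection of f onto W. Writing g = a_0 + a_1 x + a_2 x^2, the coefficients solve the normal equations G · a = b where
  G_{ij} = <φ_i, φ_j> and b_i = <f, φ_i>, with φ_0 = 1, φ_1 = x, φ_2 = x^2.
G =
  [2, 0, 2/3]
  [0, 2/3, 0]
  [2/3, 0, 2/5],
b = (-2, 16/15, -2/3).
Solving gives a_0 = -1, a_1 = 8/5, a_2 = 0, so
  g(x) = 8*x/5 - 1.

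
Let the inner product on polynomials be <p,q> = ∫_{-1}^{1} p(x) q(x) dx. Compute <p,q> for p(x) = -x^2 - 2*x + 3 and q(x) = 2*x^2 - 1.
<p,q> = -32/15

Expand the product: p(x)·q(x) = -2*x^4 - 4*x^3 + 7*x^2 + 2*x - 3.
∫_{-1}^{1} of each monomial x^k gives [2/(k+1) if k even, 0 if k odd]. Integrating term-by-term (or equivalently evaluating the antiderivative F(x) = -2*x^5/5 - x^4 + 7*x^3/3 + x^2 - 3*x at the endpoints):
  F(1) − F(−1) = -16/15 − (16/15) = -32/15.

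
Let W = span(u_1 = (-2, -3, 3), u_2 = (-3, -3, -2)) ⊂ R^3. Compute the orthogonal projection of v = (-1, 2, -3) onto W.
proj_W(v) = (77/403, 30/31, -1305/403)

Set up U = [u_1 | ... | u_2] ∈ R^(3×2). The projector onto W = col(U) is P = U (U^T U)^(-1) U^T.
Compute U^T U =
  [22, 9]
  [9, 22],
and U^T v = (-13, 3).
Solve U^T U · c = U^T v for the coefficients: c = (-313/403, 183/403). The projection is proj_W(v) = U c.
Check: (v - proj_W(v)) · u_1 = 0  (should be 0).
Check: (v - proj_W(v)) · u_2 = 0  (should be 0).
Result: proj_W(v) = (77/403, 30/31, -1305/403).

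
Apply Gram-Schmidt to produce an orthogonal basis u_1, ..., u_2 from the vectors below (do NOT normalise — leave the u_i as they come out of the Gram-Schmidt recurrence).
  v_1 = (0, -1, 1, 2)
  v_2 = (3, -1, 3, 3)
Orthogonal basis:
  u_1 = (0, -1, 1, 2)
  u_2 = (3, 2/3, 4/3, -1/3)

Apply the Gram-Schmidt recurrence
  u_1 = v_1
  u_i = v_i − Σ_{j<i} ((v_i · u_j) / (u_j · u_j)) · u_j.

Step by step this gives:
  u_1 = (0, -1, 1, 2)
  u_2 = (3, 2/3, 4/3, -1/3)

Orthogonality check:
  u_2 · u_1 = 0 (should be 0)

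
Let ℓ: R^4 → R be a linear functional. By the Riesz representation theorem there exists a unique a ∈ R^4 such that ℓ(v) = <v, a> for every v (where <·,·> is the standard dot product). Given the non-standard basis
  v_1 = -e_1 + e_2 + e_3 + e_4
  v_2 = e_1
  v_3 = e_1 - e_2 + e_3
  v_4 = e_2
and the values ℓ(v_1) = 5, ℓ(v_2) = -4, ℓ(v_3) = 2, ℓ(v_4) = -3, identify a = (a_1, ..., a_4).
a = (-4, -3, 3, 1)

Write a = (a_1, ..., a_4) in the standard basis. For each basis vector v_i, ℓ(v_i) = <v_i, a> is a linear equation in the a_j's. Collect the n equations into a matrix system V a = ℓ, where row i of V is v_i (expressed in the standard basis). Since V is invertible (lower-triangular with 1s on the diagonal, up to permutation), solve by back-substitution:
  V =
[[-1, 1, 1, 1],
 [1, 0, 0, 0],
 [1, -1, 1, 0],
 [0, 1, 0, 0]]
  V a = (5, -4, 2, -3)
Solving gives a = (-4, -3, 3, 1).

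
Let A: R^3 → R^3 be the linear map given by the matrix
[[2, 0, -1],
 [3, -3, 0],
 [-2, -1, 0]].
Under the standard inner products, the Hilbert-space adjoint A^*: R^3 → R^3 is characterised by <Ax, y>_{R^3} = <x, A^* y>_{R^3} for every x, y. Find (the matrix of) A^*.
A^* = A^T =
[[2, 3, -2],
 [0, -3, -1],
 [-1, 0, 0]]

For real matrices with standard dot products, the defining identity <Ax, y> = <x, A^* y> gives (Ax)^T y = x^T (A^*) y, i.e. x^T A^T y = x^T (A^*) y. Since this holds for all x, y, we must have A^* = A^T. Therefore
A^* =
[[2, 3, -2],
 [0, -3, -1],
 [-1, 0, 0]].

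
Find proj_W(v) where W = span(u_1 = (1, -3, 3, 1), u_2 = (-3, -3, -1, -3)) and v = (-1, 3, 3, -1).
proj_W(v) = (19/35, 33/35, -3/35, 19/35)

Set up U = [u_1 | ... | u_2] ∈ R^(4×2). The projector onto W = col(U) is P = U (U^T U)^(-1) U^T.
Compute U^T U =
  [20, 0]
  [0, 28],
and U^T v = (-2, -6).
Solve U^T U · c = U^T v for the coefficients: c = (-1/10, -3/14). The projection is proj_W(v) = U c.
Check: (v - proj_W(v)) · u_1 = 0  (should be 0).
Check: (v - proj_W(v)) · u_2 = 0  (should be 0).
Result: proj_W(v) = (19/35, 33/35, -3/35, 19/35).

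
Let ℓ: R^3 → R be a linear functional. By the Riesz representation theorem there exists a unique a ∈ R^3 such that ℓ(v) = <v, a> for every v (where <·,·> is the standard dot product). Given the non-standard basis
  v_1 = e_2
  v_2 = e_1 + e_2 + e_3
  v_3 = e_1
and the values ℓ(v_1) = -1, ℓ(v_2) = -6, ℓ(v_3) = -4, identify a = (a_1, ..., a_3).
a = (-4, -1, -1)

Write a = (a_1, ..., a_3) in the standard basis. For each basis vector v_i, ℓ(v_i) = <v_i, a> is a linear equation in the a_j's. Collect the n equations into a matrix system V a = ℓ, where row i of V is v_i (expressed in the standard basis). Since V is invertible (lower-triangular with 1s on the diagonal, up to permutation), solve by back-substitution:
  V =
[[0, 1, 0],
 [1, 1, 1],
 [1, 0, 0]]
  V a = (-1, -6, -4)
Solving gives a = (-4, -1, -1).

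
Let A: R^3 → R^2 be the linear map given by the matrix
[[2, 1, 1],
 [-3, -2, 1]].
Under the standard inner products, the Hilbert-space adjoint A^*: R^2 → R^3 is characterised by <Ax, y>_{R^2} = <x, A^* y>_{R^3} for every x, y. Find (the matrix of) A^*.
A^* = A^T =
[[2, -3],
 [1, -2],
 [1, 1]]

For real matrices with standard dot products, the defining identity <Ax, y> = <x, A^* y> gives (Ax)^T y = x^T (A^*) y, i.e. x^T A^T y = x^T (A^*) y. Since this holds for all x, y, we must have A^* = A^T. Therefore
A^* =
[[2, -3],
 [1, -2],
 [1, 1]].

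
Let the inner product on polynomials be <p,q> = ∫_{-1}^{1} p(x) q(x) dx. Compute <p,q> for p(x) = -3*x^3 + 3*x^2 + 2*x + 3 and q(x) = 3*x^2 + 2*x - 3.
<p,q> = -212/15

Expand the product: p(x)·q(x) = -9*x^5 + 3*x^4 + 21*x^3 + 4*x^2 - 9.
∫_{-1}^{1} of each monomial x^k gives [2/(k+1) if k even, 0 if k odd]. Integrating term-by-term (or equivalently evaluating the antiderivative F(x) = -3*x^6/2 + 3*x^5/5 + 21*x^4/4 + 4*x^3/3 - 9*x at the endpoints):
  F(1) − F(−1) = -199/60 − (649/60) = -212/15.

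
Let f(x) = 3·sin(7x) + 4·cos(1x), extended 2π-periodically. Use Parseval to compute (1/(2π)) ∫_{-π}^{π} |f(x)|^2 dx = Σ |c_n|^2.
Σ |c_n|^2 = 25/2

Expand |f|^2 and use orthogonality of {sin(nx), cos(mx)} on [-π, π]:
  ∫_{-π}^{π} sin(nx)^2 dx = π, ∫ cos(mx)^2 dx = π, and cross terms integrate to 0.
So ∫_{-π}^{π} f(x)^2 dx = 3^2 · π + 4^2 · π = (9 + 16)π.
Divide by 2π: (9 + 16)/2 = 25/2.
By Parseval, this equals Σ |c_n|^2.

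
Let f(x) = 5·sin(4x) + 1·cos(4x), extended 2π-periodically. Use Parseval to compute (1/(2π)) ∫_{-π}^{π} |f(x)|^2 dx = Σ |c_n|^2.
Σ |c_n|^2 = 13

Expand |f|^2 and use orthogonality of {sin(nx), cos(mx)} on [-π, π]:
  ∫_{-π}^{π} sin(nx)^2 dx = π, ∫ cos(mx)^2 dx = π, and cross terms integrate to 0.
So ∫_{-π}^{π} f(x)^2 dx = 5^2 · π + 1^2 · π = (25 + 1)π.
Divide by 2π: (25 + 1)/2 = 13.
By Parseval, this equals Σ |c_n|^2.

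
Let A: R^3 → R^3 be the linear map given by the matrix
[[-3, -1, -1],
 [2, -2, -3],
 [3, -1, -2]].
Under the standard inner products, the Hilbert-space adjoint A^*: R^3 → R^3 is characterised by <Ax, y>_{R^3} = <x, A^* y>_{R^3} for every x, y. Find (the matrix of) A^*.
A^* = A^T =
[[-3, 2, 3],
 [-1, -2, -1],
 [-1, -3, -2]]

For real matrices with standard dot products, the defining identity <Ax, y> = <x, A^* y> gives (Ax)^T y = x^T (A^*) y, i.e. x^T A^T y = x^T (A^*) y. Since this holds for all x, y, we must have A^* = A^T. Therefore
A^* =
[[-3, 2, 3],
 [-1, -2, -1],
 [-1, -3, -2]].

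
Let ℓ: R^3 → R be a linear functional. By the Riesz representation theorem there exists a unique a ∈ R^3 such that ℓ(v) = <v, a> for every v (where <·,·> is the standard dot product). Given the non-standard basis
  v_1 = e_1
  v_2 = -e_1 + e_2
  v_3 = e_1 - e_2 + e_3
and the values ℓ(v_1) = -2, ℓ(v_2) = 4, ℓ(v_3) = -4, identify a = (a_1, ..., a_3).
a = (-2, 2, 0)

Write a = (a_1, ..., a_3) in the standard basis. For each basis vector v_i, ℓ(v_i) = <v_i, a> is a linear equation in the a_j's. Collect the n equations into a matrix system V a = ℓ, where row i of V is v_i (expressed in the standard basis). Since V is invertible (lower-triangular with 1s on the diagonal, up to permutation), solve by back-substitution:
  V =
[[1, 0, 0],
 [-1, 1, 0],
 [1, -1, 1]]
  V a = (-2, 4, -4)
Solving gives a = (-2, 2, 0).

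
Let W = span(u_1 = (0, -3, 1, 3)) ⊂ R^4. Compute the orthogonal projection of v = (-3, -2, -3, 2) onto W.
proj_W(v) = (0, -27/19, 9/19, 27/19)

Set up U = [u_1 | ... | u_1] ∈ R^(4×1). The projector onto W = col(U) is P = U (U^T U)^(-1) U^T.
Compute U^T U =
  [19],
and U^T v = (9).
Solve U^T U · c = U^T v for the coefficients: c = (9/19). The projection is proj_W(v) = U c.
Check: (v - proj_W(v)) · u_1 = 0  (should be 0).
Result: proj_W(v) = (0, -27/19, 9/19, 27/19).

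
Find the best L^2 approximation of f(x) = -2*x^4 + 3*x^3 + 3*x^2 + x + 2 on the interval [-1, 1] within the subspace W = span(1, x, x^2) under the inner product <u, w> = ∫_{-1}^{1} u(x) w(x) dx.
g(x) = 9*x^2/7 + 14*x/5 + 76/35

The best approximation g ∈ W is the orthogonal projection of f onto W. Writing g = a_0 + a_1 x + a_2 x^2, the coefficients solve the normal equations G · a = b where
  G_{ij} = <φ_i, φ_j> and b_i = <f, φ_i>, with φ_0 = 1, φ_1 = x, φ_2 = x^2.
G =
  [2, 0, 2/3]
  [0, 2/3, 0]
  [2/3, 0, 2/5],
b = (26/5, 28/15, 206/105).
Solving gives a_0 = 76/35, a_1 = 14/5, a_2 = 9/7, so
  g(x) = 9*x^2/7 + 14*x/5 + 76/35.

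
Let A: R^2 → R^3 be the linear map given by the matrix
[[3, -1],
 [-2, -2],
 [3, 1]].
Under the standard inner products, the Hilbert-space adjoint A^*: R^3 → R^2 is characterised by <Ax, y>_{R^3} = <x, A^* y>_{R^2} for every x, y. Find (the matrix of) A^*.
A^* = A^T =
[[3, -2, 3],
 [-1, -2, 1]]

For real matrices with standard dot products, the defining identity <Ax, y> = <x, A^* y> gives (Ax)^T y = x^T (A^*) y, i.e. x^T A^T y = x^T (A^*) y. Since this holds for all x, y, we must have A^* = A^T. Therefore
A^* =
[[3, -2, 3],
 [-1, -2, 1]].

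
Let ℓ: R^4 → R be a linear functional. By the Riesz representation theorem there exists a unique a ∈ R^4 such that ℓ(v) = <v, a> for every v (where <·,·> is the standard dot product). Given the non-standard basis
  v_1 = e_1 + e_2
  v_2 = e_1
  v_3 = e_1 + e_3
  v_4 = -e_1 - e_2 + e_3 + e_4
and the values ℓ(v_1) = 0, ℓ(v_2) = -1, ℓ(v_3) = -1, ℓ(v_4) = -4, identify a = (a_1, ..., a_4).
a = (-1, 1, 0, -4)

Write a = (a_1, ..., a_4) in the standard basis. For each basis vector v_i, ℓ(v_i) = <v_i, a> is a linear equation in the a_j's. Collect the n equations into a matrix system V a = ℓ, where row i of V is v_i (expressed in the standard basis). Since V is invertible (lower-triangular with 1s on the diagonal, up to permutation), solve by back-substitution:
  V =
[[1, 1, 0, 0],
 [1, 0, 0, 0],
 [1, 0, 1, 0],
 [-1, -1, 1, 1]]
  V a = (0, -1, -1, -4)
Solving gives a = (-1, 1, 0, -4).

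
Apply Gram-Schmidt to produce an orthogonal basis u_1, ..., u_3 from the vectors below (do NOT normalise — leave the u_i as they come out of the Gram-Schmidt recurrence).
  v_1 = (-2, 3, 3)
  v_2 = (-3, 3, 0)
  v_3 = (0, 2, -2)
Orthogonal basis:
  u_1 = (-2, 3, 3)
  u_2 = (-18/11, 21/22, -45/22)
  u_3 = (24/19, 24/19, -8/19)

Apply the Gram-Schmidt recurrence
  u_1 = v_1
  u_i = v_i − Σ_{j<i} ((v_i · u_j) / (u_j · u_j)) · u_j.

Step by step this gives:
  u_1 = (-2, 3, 3)
  u_2 = (-18/11, 21/22, -45/22)
  u_3 = (24/19, 24/19, -8/19)

Orthogonality check:
  u_2 · u_1 = 0 (should be 0)
  u_3 · u_1 = 0 (should be 0)
  u_3 · u_2 = 0 (should be 0)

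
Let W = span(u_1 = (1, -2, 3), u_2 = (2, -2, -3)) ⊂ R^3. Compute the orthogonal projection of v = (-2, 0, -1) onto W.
proj_W(v) = (-146/229, 234/229, -177/229)

Set up U = [u_1 | ... | u_2] ∈ R^(3×2). The projector onto W = col(U) is P = U (U^T U)^(-1) U^T.
Compute U^T U =
  [14, -3]
  [-3, 17],
and U^T v = (-5, -1).
Solve U^T U · c = U^T v for the coefficients: c = (-88/229, -29/229). The projection is proj_W(v) = U c.
Check: (v - proj_W(v)) · u_1 = 0  (should be 0).
Check: (v - proj_W(v)) · u_2 = 0  (should be 0).
Result: proj_W(v) = (-146/229, 234/229, -177/229).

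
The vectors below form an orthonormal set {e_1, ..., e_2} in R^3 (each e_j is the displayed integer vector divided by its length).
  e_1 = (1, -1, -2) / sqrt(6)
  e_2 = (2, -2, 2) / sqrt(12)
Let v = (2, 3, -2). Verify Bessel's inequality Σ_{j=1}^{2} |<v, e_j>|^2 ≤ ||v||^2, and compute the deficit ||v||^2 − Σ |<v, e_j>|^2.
Σ |<v, e_j>|^2 = 9/2; ||v||^2 = 17; deficit = 25/2

Write each e_j = u_j / sqrt(<u_j, u_j>) where u_j is the displayed integer vector. Then <v, e_j> = <v, u_j> / sqrt(<u_j, u_j>), so |<v, e_j>|^2 = <v, u_j>^2 / <u_j, u_j>.
Coefficients: <v, e_1> = 3/sqrt(6), <v, e_2> = -6/sqrt(12).
Square and sum: Σ |<v, e_j>|^2 = 9/2.
Compute ||v||^2 = v·v = 17.
Deficit = 17 − 9/2 = 25/2 ≥ 0, confirming Bessel's inequality. (The deficit equals ||v − Σ <v,e_j> e_j||^2, the squared distance from v to span{e_j}.)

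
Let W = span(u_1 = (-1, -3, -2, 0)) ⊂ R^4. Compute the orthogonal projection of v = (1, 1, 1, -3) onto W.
proj_W(v) = (3/7, 9/7, 6/7, 0)

Set up U = [u_1 | ... | u_1] ∈ R^(4×1). The projector onto W = col(U) is P = U (U^T U)^(-1) U^T.
Compute U^T U =
  [14],
and U^T v = (-6).
Solve U^T U · c = U^T v for the coefficients: c = (-3/7). The projection is proj_W(v) = U c.
Check: (v - proj_W(v)) · u_1 = 0  (should be 0).
Result: proj_W(v) = (3/7, 9/7, 6/7, 0).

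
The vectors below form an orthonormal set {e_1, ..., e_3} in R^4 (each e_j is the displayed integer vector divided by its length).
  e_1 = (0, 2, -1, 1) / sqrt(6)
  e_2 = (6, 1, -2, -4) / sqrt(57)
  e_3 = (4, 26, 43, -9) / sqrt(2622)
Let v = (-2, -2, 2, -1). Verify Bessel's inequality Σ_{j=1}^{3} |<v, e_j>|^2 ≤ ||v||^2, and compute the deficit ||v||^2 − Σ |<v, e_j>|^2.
Σ |<v, e_j>|^2 = 833/69; ||v||^2 = 13; deficit = 64/69

Write each e_j = u_j / sqrt(<u_j, u_j>) where u_j is the displayed integer vector. Then <v, e_j> = <v, u_j> / sqrt(<u_j, u_j>), so |<v, e_j>|^2 = <v, u_j>^2 / <u_j, u_j>.
Coefficients: <v, e_1> = -7/sqrt(6), <v, e_2> = -14/sqrt(57), <v, e_3> = 35/sqrt(2622).
Square and sum: Σ |<v, e_j>|^2 = 833/69.
Compute ||v||^2 = v·v = 13.
Deficit = 13 − 833/69 = 64/69 ≥ 0, confirming Bessel's inequality. (The deficit equals ||v − Σ <v,e_j> e_j||^2, the squared distance from v to span{e_j}.)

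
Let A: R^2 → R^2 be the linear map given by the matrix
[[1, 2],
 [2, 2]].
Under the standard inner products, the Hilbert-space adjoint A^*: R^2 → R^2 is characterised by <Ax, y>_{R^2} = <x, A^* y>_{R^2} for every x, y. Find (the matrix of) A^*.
A^* = A^T =
[[1, 2],
 [2, 2]]

For real matrices with standard dot products, the defining identity <Ax, y> = <x, A^* y> gives (Ax)^T y = x^T (A^*) y, i.e. x^T A^T y = x^T (A^*) y. Since this holds for all x, y, we must have A^* = A^T. Therefore
A^* =
[[1, 2],
 [2, 2]].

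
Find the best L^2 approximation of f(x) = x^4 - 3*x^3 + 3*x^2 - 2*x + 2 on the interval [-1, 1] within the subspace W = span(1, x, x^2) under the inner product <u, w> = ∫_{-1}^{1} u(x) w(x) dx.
g(x) = 27*x^2/7 - 19*x/5 + 67/35

The best approximation g ∈ W is the orthogonal projection of f onto W. Writing g = a_0 + a_1 x + a_2 x^2, the coefficients solve the normal equations G · a = b where
  G_{ij} = <φ_i, φ_j> and b_i = <f, φ_i>, with φ_0 = 1, φ_1 = x, φ_2 = x^2.
G =
  [2, 0, 2/3]
  [0, 2/3, 0]
  [2/3, 0, 2/5],
b = (32/5, -38/15, 296/105).
Solving gives a_0 = 67/35, a_1 = -19/5, a_2 = 27/7, so
  g(x) = 27*x^2/7 - 19*x/5 + 67/35.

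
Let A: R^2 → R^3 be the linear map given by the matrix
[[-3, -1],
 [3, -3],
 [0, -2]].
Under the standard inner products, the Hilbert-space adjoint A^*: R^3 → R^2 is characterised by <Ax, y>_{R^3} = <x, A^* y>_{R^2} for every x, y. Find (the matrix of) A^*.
A^* = A^T =
[[-3, 3, 0],
 [-1, -3, -2]]

For real matrices with standard dot products, the defining identity <Ax, y> = <x, A^* y> gives (Ax)^T y = x^T (A^*) y, i.e. x^T A^T y = x^T (A^*) y. Since this holds for all x, y, we must have A^* = A^T. Therefore
A^* =
[[-3, 3, 0],
 [-1, -3, -2]].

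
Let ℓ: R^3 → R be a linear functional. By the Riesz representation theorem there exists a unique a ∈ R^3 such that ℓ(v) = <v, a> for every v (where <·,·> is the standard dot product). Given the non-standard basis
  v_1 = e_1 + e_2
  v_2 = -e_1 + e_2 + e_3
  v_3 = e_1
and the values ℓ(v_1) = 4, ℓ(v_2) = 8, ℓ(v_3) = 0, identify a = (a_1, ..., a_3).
a = (0, 4, 4)

Write a = (a_1, ..., a_3) in the standard basis. For each basis vector v_i, ℓ(v_i) = <v_i, a> is a linear equation in the a_j's. Collect the n equations into a matrix system V a = ℓ, where row i of V is v_i (expressed in the standard basis). Since V is invertible (lower-triangular with 1s on the diagonal, up to permutation), solve by back-substitution:
  V =
[[1, 1, 0],
 [-1, 1, 1],
 [1, 0, 0]]
  V a = (4, 8, 0)
Solving gives a = (0, 4, 4).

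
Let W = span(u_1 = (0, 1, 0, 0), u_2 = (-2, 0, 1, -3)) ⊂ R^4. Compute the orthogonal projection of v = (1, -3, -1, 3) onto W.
proj_W(v) = (12/7, -3, -6/7, 18/7)

Set up U = [u_1 | ... | u_2] ∈ R^(4×2). The projector onto W = col(U) is P = U (U^T U)^(-1) U^T.
Compute U^T U =
  [1, 0]
  [0, 14],
and U^T v = (-3, -12).
Solve U^T U · c = U^T v for the coefficients: c = (-3, -6/7). The projection is proj_W(v) = U c.
Check: (v - proj_W(v)) · u_1 = 0  (should be 0).
Check: (v - proj_W(v)) · u_2 = 0  (should be 0).
Result: proj_W(v) = (12/7, -3, -6/7, 18/7).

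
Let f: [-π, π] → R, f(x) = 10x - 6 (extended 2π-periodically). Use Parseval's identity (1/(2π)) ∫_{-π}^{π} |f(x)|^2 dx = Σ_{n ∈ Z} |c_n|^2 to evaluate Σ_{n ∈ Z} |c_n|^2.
Σ |c_n|^2 = 100π^2/3 + 36

Expand and integrate term by term over [-π, π]:
  ∫ (10x)^2 dx = 100·(2π^3/3); ∫ 2·10·(-6)·x dx = 0 (odd integrand); ∫ (-6)^2 dx = 36·2π.
So (1/(2π)) ∫_{-π}^{π} (10x - 6)^2 dx = 100π^2/3 + 36 = 100π^2/3 + 36.
Parseval ⇒ Σ |c_n|^2 = 100π^2/3 + 36.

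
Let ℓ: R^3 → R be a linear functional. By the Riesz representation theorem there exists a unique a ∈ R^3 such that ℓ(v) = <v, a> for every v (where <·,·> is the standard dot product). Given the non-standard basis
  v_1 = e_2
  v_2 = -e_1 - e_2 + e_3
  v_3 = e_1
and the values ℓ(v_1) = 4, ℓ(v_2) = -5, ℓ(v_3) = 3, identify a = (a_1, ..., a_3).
a = (3, 4, 2)

Write a = (a_1, ..., a_3) in the standard basis. For each basis vector v_i, ℓ(v_i) = <v_i, a> is a linear equation in the a_j's. Collect the n equations into a matrix system V a = ℓ, where row i of V is v_i (expressed in the standard basis). Since V is invertible (lower-triangular with 1s on the diagonal, up to permutation), solve by back-substitution:
  V =
[[0, 1, 0],
 [-1, -1, 1],
 [1, 0, 0]]
  V a = (4, -5, 3)
Solving gives a = (3, 4, 2).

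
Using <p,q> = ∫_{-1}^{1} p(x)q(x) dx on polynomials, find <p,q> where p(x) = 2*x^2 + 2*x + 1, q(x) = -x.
<p,q> = -4/3

Expand the product: p(x)·q(x) = -2*x^3 - 2*x^2 - x.
∫_{-1}^{1} of each monomial x^k gives [2/(k+1) if k even, 0 if k odd]. Integrating term-by-term (or equivalently evaluating the antiderivative F(x) = -x^4/2 - 2*x^3/3 - x^2/2 at the endpoints):
  F(1) − F(−1) = -5/3 − (-1/3) = -4/3.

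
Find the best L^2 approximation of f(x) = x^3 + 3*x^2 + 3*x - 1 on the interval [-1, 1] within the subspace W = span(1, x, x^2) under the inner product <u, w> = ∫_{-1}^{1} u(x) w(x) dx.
g(x) = 3*x^2 + 18*x/5 - 1

The best approximation g ∈ W is the orthogonal projection of f onto W. Writing g = a_0 + a_1 x + a_2 x^2, the coefficients solve the normal equations G · a = b where
  G_{ij} = <φ_i, φ_j> and b_i = <f, φ_i>, with φ_0 = 1, φ_1 = x, φ_2 = x^2.
G =
  [2, 0, 2/3]
  [0, 2/3, 0]
  [2/3, 0, 2/5],
b = (0, 12/5, 8/15).
Solving gives a_0 = -1, a_1 = 18/5, a_2 = 3, so
  g(x) = 3*x^2 + 18*x/5 - 1.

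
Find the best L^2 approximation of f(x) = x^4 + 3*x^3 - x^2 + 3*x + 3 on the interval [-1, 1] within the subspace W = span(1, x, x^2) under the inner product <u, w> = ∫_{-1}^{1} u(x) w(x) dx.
g(x) = -x^2/7 + 24*x/5 + 102/35

The best approximation g ∈ W is the orthogonal projection of f onto W. Writing g = a_0 + a_1 x + a_2 x^2, the coefficients solve the normal equations G · a = b where
  G_{ij} = <φ_i, φ_j> and b_i = <f, φ_i>, with φ_0 = 1, φ_1 = x, φ_2 = x^2.
G =
  [2, 0, 2/3]
  [0, 2/3, 0]
  [2/3, 0, 2/5],
b = (86/15, 16/5, 66/35).
Solving gives a_0 = 102/35, a_1 = 24/5, a_2 = -1/7, so
  g(x) = -x^2/7 + 24*x/5 + 102/35.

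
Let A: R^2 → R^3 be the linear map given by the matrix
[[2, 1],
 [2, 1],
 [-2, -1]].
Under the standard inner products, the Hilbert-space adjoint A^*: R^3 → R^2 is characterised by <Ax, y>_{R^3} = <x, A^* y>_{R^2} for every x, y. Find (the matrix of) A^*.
A^* = A^T =
[[2, 2, -2],
 [1, 1, -1]]

For real matrices with standard dot products, the defining identity <Ax, y> = <x, A^* y> gives (Ax)^T y = x^T (A^*) y, i.e. x^T A^T y = x^T (A^*) y. Since this holds for all x, y, we must have A^* = A^T. Therefore
A^* =
[[2, 2, -2],
 [1, 1, -1]].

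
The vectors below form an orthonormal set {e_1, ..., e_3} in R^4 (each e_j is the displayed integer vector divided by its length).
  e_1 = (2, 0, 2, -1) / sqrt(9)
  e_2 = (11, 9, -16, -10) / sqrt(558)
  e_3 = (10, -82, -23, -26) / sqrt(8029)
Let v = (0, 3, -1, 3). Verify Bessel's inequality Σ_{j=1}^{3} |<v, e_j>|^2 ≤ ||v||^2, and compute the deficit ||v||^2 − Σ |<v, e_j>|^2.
Σ |<v, e_j>|^2 = 1063/74; ||v||^2 = 19; deficit = 343/74

Write each e_j = u_j / sqrt(<u_j, u_j>) where u_j is the displayed integer vector. Then <v, e_j> = <v, u_j> / sqrt(<u_j, u_j>), so |<v, e_j>|^2 = <v, u_j>^2 / <u_j, u_j>.
Coefficients: <v, e_1> = -5/sqrt(9), <v, e_2> = 13/sqrt(558), <v, e_3> = -301/sqrt(8029).
Square and sum: Σ |<v, e_j>|^2 = 1063/74.
Compute ||v||^2 = v·v = 19.
Deficit = 19 − 1063/74 = 343/74 ≥ 0, confirming Bessel's inequality. (The deficit equals ||v − Σ <v,e_j> e_j||^2, the squared distance from v to span{e_j}.)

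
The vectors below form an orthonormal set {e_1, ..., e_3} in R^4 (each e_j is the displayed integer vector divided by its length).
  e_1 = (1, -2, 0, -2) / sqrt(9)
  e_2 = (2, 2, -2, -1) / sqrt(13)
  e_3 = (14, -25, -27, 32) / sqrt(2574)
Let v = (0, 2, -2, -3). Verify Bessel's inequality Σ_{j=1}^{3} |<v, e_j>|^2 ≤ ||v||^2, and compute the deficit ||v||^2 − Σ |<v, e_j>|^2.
Σ |<v, e_j>|^2 = 1291/99; ||v||^2 = 17; deficit = 392/99

Write each e_j = u_j / sqrt(<u_j, u_j>) where u_j is the displayed integer vector. Then <v, e_j> = <v, u_j> / sqrt(<u_j, u_j>), so |<v, e_j>|^2 = <v, u_j>^2 / <u_j, u_j>.
Coefficients: <v, e_1> = 2/sqrt(9), <v, e_2> = 11/sqrt(13), <v, e_3> = -92/sqrt(2574).
Square and sum: Σ |<v, e_j>|^2 = 1291/99.
Compute ||v||^2 = v·v = 17.
Deficit = 17 − 1291/99 = 392/99 ≥ 0, confirming Bessel's inequality. (The deficit equals ||v − Σ <v,e_j> e_j||^2, the squared distance from v to span{e_j}.)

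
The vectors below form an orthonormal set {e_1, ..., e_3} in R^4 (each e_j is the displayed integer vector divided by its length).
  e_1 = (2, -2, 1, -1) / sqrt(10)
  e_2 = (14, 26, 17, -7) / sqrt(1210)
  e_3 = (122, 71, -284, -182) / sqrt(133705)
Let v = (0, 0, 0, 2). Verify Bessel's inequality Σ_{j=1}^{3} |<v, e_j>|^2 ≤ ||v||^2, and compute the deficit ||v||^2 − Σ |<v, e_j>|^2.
Σ |<v, e_j>|^2 = 132/85; ||v||^2 = 4; deficit = 208/85

Write each e_j = u_j / sqrt(<u_j, u_j>) where u_j is the displayed integer vector. Then <v, e_j> = <v, u_j> / sqrt(<u_j, u_j>), so |<v, e_j>|^2 = <v, u_j>^2 / <u_j, u_j>.
Coefficients: <v, e_1> = -2/sqrt(10), <v, e_2> = -14/sqrt(1210), <v, e_3> = -364/sqrt(133705).
Square and sum: Σ |<v, e_j>|^2 = 132/85.
Compute ||v||^2 = v·v = 4.
Deficit = 4 − 132/85 = 208/85 ≥ 0, confirming Bessel's inequality. (The deficit equals ||v − Σ <v,e_j> e_j||^2, the squared distance from v to span{e_j}.)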